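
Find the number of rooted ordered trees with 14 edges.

Rooted ordered trees with n edges are counted by C_n; here n = 14.
C_14 = C_13 · 2(2·13+1)/(13+2) = 742900 · 54/15 = 2674440.

2674440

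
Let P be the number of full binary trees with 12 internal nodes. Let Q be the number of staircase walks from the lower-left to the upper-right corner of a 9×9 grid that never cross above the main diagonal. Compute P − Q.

Full binary trees with n internal nodes are counted by C_n; here n = 12. So P = C_12 = 208012.
Monotone paths in an n×n grid that stay weakly below the diagonal are counted by C_n; here n = 9. So Q = C_9 = 4862.
P − Q = 208012 − 4862 = 203150.

203150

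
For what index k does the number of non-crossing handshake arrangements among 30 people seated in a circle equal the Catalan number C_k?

With 30 = 2·15 people, non-crossing handshake pairings are non-crossing perfect matchings on a circle, counted by C_15.

15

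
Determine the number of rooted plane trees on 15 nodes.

Rooted ordered (plane) trees on m nodes have m−1 edges and are counted by C_{m−1}; m = 15 gives C_14.
C_14 = C(28,14)/15 = 40116600/15 = 2674440.

2674440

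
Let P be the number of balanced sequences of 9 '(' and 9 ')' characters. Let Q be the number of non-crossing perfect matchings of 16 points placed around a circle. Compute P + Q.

6292

Balanced strings of n pairs of brackets are counted by C_n; here n = 9. So P = C_9 = 4862.
Non-crossing perfect matchings of 2n points on a circle are counted by C_n; with 16 points, n = 8. So Q = C_8 = 1430.
P + Q = 4862 + 1430 = 6292.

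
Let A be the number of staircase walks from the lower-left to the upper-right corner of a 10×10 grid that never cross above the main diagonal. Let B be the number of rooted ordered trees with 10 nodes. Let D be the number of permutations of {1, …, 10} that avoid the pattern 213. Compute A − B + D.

Monotone paths in an n×n grid that stay weakly below the diagonal are counted by C_n; here n = 10. So A = C_10 = 16796.
A rooted plane tree on 10 nodes has 9 edges, and such trees are counted by C_9. So B = C_9 = 4862.
For any fixed pattern of length 3, the pattern-avoiding permutations of [10] number C_10. So D = C_10 = 16796.
A − B + D = 16796 − 4862 + 16796 = 28730.

28730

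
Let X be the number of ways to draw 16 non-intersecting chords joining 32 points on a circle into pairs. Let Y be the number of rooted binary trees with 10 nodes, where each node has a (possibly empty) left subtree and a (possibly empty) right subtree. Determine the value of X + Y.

35374466

Pairing 32 circle points by 16 non-crossing chords gives C_16 matchings. So X = C_16 = 35357670.
Rooted binary trees with 10 nodes (each child slot possibly empty) number C_10. So Y = C_10 = 16796.
X + Y = 35357670 + 16796 = 35374466.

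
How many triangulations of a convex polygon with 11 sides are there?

4862

A convex 11-gon is triangulated into 9 triangles, and the number of such triangulations is the Catalan number C_{11−2} = C_9.
C_9 = 4862.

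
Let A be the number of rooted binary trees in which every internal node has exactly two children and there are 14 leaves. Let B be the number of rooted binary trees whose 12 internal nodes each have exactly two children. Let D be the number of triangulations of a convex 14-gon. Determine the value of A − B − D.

326876

A full binary tree with L leaves has L−1 internal nodes and is counted by C_{L−1}; L = 14 gives C_13. So A = C_13 = 742900.
The number of full binary trees on 12 internal nodes is the Catalan number C_12. So B = C_12 = 208012.
A convex 14-gon is triangulated into 12 triangles, and the number of such triangulations is the Catalan number C_{14−2} = C_12. So D = C_12 = 208012.
A − B − D = 742900 − 208012 − 208012 = 326876.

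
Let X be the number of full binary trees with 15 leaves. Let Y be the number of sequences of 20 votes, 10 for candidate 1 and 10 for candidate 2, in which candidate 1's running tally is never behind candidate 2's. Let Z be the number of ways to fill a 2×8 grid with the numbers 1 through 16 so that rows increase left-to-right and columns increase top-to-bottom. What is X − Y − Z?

Full binary trees with 15 leaves have 15−1 = 14 internal nodes, so there are C_14 of them. So X = C_14 = 2674440.
Ballot sequences with n votes each where one side never trails are Dyck words, counted by C_n; here n = 10. So Y = C_10 = 16796.
Standard Young tableaux of shape 2×n are counted by C_n; here n = 8. So Z = C_8 = 1430.
X − Y − Z = 2674440 − 16796 − 1430 = 2656214.

2656214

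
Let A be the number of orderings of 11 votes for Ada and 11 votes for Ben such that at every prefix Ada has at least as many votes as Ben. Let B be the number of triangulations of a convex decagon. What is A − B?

57356

Reading a vote for the leader as '(' and for the other as ')' turns such a sequence into a balanced string of 11 pairs, so the count is C_11. So A = C_11 = 58786.
Triangulations of a convex m-gon are counted by C_{m−2}; with m = 10 this is C_8. So B = C_8 = 1430.
A − B = 58786 − 1430 = 57356.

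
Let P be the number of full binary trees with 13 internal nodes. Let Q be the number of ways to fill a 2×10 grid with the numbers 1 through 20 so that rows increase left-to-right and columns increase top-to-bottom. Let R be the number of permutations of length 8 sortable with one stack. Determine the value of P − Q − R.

Full binary trees with n internal nodes are counted by C_n; here n = 13. So P = C_13 = 742900.
By the hook-length formula (or a Dyck-path bijection), SYT of shape 2×10 number C_10. So Q = C_10 = 16796.
Stack-sortable permutations are exactly the 231-avoiding ones, counted by C_n; here n = 8. So R = C_8 = 1430.
P − Q − R = 742900 − 16796 − 1430 = 724674.

724674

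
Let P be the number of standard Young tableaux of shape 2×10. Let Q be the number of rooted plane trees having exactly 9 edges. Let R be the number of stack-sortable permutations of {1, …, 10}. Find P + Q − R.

4862

By the hook-length formula (or a Dyck-path bijection), SYT of shape 2×10 number C_10. So P = C_10 = 16796.
A rooted plane tree with 9 edges has 10 nodes, and the count is C_9. So Q = C_9 = 4862.
Stack-sortable permutations are exactly the 231-avoiding ones, counted by C_n; here n = 10. So R = C_10 = 16796.
P + Q − R = 16796 + 4862 − 16796 = 4862.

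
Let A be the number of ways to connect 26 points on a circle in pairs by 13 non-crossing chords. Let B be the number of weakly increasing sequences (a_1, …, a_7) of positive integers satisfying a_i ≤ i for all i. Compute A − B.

742471

Pairing 26 circle points by 13 non-crossing chords gives C_13 matchings. So A = C_13 = 742900.
Weakly increasing sequences with a_i ≤ i biject with Dyck paths of semilength 7, so there are C_7. So B = C_7 = 429.
A − B = 742900 − 429 = 742471.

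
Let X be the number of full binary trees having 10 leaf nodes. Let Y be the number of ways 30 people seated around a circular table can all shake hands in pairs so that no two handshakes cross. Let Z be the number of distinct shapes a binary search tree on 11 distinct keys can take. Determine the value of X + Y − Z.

Full binary trees with 10 leaves have 10−1 = 9 internal nodes, so there are C_9 of them. So X = C_9 = 4862.
Non-crossing handshake pairings of 2n people are counted by C_n; 30 people gives n = 15. So Y = C_15 = 9694845.
Rooted binary trees with 11 nodes (each child slot possibly empty) number C_11. So Z = C_11 = 58786.
X + Y − Z = 4862 + 9694845 − 58786 = 9640921.

9640921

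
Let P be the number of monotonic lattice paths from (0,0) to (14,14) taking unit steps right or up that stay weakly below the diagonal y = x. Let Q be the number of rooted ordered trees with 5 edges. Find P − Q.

2674398

Sub-diagonal monotone paths from (0,0) to (14,14) biject with Dyck paths of semilength 14, giving C_14. So P = C_14 = 2674440.
Rooted ordered trees with n edges are counted by C_n; here n = 5. So Q = C_5 = 42.
P − Q = 2674440 − 42 = 2674398.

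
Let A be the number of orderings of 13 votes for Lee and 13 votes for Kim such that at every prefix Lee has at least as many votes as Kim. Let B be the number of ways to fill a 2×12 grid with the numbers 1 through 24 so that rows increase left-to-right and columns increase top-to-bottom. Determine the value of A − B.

534888

Reading a vote for the leader as '(' and for the other as ')' turns such a sequence into a balanced string of 13 pairs, so the count is C_13. So A = C_13 = 742900.
By the hook-length formula (or a Dyck-path bijection), SYT of shape 2×12 number C_12. So B = C_12 = 208012.
A − B = 742900 − 208012 = 534888.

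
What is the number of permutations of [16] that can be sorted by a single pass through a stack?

By Knuth's characterisation, the stack-sortable permutations of length 16 are the 231-avoiders, numbering C_16.
C_16 = C(32,16)/17 = 601080390/17 = 35357670.

35357670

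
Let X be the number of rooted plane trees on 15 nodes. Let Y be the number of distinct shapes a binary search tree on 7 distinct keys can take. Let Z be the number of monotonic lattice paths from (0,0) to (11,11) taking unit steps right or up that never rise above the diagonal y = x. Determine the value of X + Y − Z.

2616083

A rooted plane tree on 15 nodes has 14 edges, and such trees are counted by C_14. So X = C_14 = 2674440.
There are C_n binary search tree shapes on n keys; with n = 7 that is C_7. So Y = C_7 = 429.
Monotone paths in an n×n grid that stay weakly below the diagonal are counted by C_n; here n = 11. So Z = C_11 = 58786.
X + Y − Z = 2674440 + 429 − 58786 = 2616083.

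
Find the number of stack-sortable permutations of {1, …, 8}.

Stack-sortable permutations are exactly the 231-avoiding ones, counted by C_n; here n = 8.
C_8 = C(16,8)/9 = 12870/9 = 1430.

1430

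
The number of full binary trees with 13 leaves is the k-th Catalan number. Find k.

A full binary tree with L leaves has L−1 internal nodes and is counted by C_{L−1}; L = 13 gives C_12.

12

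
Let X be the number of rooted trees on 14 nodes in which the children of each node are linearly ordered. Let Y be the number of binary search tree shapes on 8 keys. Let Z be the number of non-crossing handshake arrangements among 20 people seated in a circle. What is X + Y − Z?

Rooted ordered (plane) trees on m nodes have m−1 edges and are counted by C_{m−1}; m = 14 gives C_13. So X = C_13 = 742900.
Rooted binary trees with 8 nodes (each child slot possibly empty) number C_8. So Y = C_8 = 1430.
With 20 = 2·10 people, non-crossing handshake pairings are non-crossing perfect matchings on a circle, counted by C_10. So Z = C_10 = 16796.
X + Y − Z = 742900 + 1430 − 16796 = 727534.

727534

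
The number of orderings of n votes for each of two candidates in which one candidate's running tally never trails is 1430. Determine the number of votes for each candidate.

Such ballot sequences with n votes each are counted by C_n. The Catalan number equal to 1430 is C_8.

8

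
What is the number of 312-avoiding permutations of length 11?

58786

For any fixed pattern of length 3, the pattern-avoiding permutations of [11] number C_11.
C_11 = 58786.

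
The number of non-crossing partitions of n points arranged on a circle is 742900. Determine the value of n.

13

Non-crossing partitions of [n] are counted by C_n, and C_13 = 742900.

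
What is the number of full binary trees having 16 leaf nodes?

9694845

Full binary trees with 16 leaves have 16−1 = 15 internal nodes, so there are C_15 of them.
C_15 = 9694845.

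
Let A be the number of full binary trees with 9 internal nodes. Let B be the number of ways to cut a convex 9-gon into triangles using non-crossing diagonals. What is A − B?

4433

The number of full binary trees on 9 internal nodes is the Catalan number C_9. So A = C_9 = 4862.
The number of triangulations of a 9-gon is the Catalan number C_7 (index = sides − 2). So B = C_7 = 429.
A − B = 4862 − 429 = 4433.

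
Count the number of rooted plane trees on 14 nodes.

742900

A rooted plane tree on 14 nodes has 13 edges, and such trees are counted by C_13.
C_13 = 742900.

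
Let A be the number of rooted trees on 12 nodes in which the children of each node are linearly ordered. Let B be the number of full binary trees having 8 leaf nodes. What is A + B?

A rooted plane tree on 12 nodes has 11 edges, and such trees are counted by C_11. So A = C_11 = 58786.
A full binary tree with L leaves has L−1 internal nodes and is counted by C_{L−1}; L = 8 gives C_7. So B = C_7 = 429.
A + B = 58786 + 429 = 59215.

59215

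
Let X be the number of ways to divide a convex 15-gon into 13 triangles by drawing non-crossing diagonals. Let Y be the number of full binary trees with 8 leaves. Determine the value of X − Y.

A convex 15-gon is triangulated into 13 triangles, and the number of such triangulations is the Catalan number C_{15−2} = C_13. So X = C_13 = 742900.
Full binary trees with 8 leaves have 8−1 = 7 internal nodes, so there are C_7 of them. So Y = C_7 = 429.
X − Y = 742900 − 429 = 742471.

742471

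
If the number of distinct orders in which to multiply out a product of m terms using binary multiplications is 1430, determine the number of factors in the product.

Parenthesizations of m factors are counted by C_{m−1}. Since C_8 = 1430, the index is 8.
So the index is 8, and the number of factors is 8 + 1 = 9.

9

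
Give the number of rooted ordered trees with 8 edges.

1430

Rooted ordered trees with n edges are counted by C_n; here n = 8.
C_8 = C_7 · 2(2·7+1)/(7+2) = 429 · 30/9 = 1430.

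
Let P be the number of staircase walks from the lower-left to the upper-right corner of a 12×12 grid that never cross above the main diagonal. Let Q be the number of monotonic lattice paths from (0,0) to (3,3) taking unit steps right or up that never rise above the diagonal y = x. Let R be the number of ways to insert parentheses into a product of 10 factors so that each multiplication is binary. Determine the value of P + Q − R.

203155

Sub-diagonal monotone paths from (0,0) to (12,12) biject with Dyck paths of semilength 12, giving C_12. So P = C_12 = 208012.
Monotone paths in an n×n grid that stay weakly below the diagonal are counted by C_n; here n = 3. So Q = C_3 = 5.
Ways to associate a product of 10 factors correspond to binary trees on 10 leaves, so the count is C_9. So R = C_9 = 4862.
P + Q − R = 208012 + 5 − 4862 = 203155.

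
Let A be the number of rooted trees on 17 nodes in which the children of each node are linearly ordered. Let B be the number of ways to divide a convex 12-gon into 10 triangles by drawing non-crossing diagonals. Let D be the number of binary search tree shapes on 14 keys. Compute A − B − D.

32666434

A rooted plane tree on 17 nodes has 16 edges, and such trees are counted by C_16. So A = C_16 = 35357670.
Triangulations of a convex m-gon are counted by C_{m−2}; with m = 12 this is C_10. So B = C_10 = 16796.
Rooted binary trees with 14 nodes (each child slot possibly empty) number C_14. So D = C_14 = 2674440.
A − B − D = 35357670 − 16796 − 2674440 = 32666434.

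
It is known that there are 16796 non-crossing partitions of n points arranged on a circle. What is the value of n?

10

Non-crossing partitions of [n] are counted by C_n. Since C_10 = 16796, the index is 10.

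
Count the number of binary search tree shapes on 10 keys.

16796

Binary trees (left/right distinguished) on n nodes are counted by C_n; here n = 10.
C_10 = C(20,10)/11 = 184756/11 = 16796.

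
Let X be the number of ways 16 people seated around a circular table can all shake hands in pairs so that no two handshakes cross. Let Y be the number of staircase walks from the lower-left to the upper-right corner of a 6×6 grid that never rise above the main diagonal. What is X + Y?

1562

With 16 = 2·8 people, non-crossing handshake pairings are non-crossing perfect matchings on a circle, counted by C_8. So X = C_8 = 1430.
Monotone paths in an n×n grid that stay weakly below the diagonal are counted by C_n; here n = 6. So Y = C_6 = 132.
X + Y = 1430 + 132 = 1562.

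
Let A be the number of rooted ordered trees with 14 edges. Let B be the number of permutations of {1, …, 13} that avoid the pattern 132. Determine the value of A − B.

A rooted plane tree with 14 edges has 15 nodes, and the count is C_14. So A = C_14 = 2674440.
For any fixed pattern of length 3, the pattern-avoiding permutations of [13] number C_13. So B = C_13 = 742900.
A − B = 2674440 − 742900 = 1931540.

1931540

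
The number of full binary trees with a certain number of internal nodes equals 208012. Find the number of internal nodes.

12

Full binary trees with n internal nodes are counted by C_n. The Catalan number equal to 208012 is C_12.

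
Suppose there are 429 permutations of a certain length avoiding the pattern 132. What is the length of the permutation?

7

Permutations of [n] avoiding a fixed length-3 pattern are counted by C_n, and C_7 = 429.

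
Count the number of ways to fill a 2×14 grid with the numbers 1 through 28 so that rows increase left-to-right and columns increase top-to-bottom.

2674440

By the hook-length formula (or a Dyck-path bijection), SYT of shape 2×14 number C_14.
C_14 = C(28,14)/15 = 40116600/15 = 2674440.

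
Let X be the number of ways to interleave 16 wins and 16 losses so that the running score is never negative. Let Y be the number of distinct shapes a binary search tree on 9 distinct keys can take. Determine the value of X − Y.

35352808

Reading a vote for the leader as '(' and for the other as ')' turns such a sequence into a balanced string of 16 pairs, so the count is C_16. So X = C_16 = 35357670.
There are C_n binary search tree shapes on n keys; with n = 9 that is C_9. So Y = C_9 = 4862.
X − Y = 35357670 − 4862 = 35352808.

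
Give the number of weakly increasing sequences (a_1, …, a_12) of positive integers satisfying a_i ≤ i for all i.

Weakly increasing sequences with a_i ≤ i biject with Dyck paths of semilength 12, so there are C_12.
C_12 = 208012.

208012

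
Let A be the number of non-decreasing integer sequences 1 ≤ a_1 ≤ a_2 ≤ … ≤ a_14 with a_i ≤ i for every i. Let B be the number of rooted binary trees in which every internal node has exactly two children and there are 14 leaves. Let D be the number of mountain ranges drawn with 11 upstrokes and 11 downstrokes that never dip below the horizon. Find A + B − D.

Weakly increasing sequences with a_i ≤ i biject with Dyck paths of semilength 14, so there are C_14. So A = C_14 = 2674440.
Full binary trees with 14 leaves have 14−1 = 13 internal nodes, so there are C_13 of them. So B = C_13 = 742900.
A Dyck path with 11 up-steps and 11 down-steps has semilength 11, so there are C_11 of them. So D = C_11 = 58786.
A + B − D = 2674440 + 742900 − 58786 = 3358554.

3358554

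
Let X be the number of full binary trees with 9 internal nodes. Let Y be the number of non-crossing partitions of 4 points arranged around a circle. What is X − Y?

4848

The number of full binary trees on 9 internal nodes is the Catalan number C_9. So X = C_9 = 4862.
Non-crossing partitions of an n-element set are counted by C_n; here n = 4. So Y = C_4 = 14.
X − Y = 4862 − 14 = 4848.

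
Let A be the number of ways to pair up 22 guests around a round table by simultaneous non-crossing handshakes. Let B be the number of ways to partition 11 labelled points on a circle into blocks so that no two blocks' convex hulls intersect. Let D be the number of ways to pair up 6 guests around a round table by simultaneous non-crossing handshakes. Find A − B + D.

Non-crossing handshake pairings of 2n people are counted by C_n; 22 people gives n = 11. So A = C_11 = 58786.
The non-crossing partitions of [11] form a lattice of size C_11. So B = C_11 = 58786.
Non-crossing handshake pairings of 2n people are counted by C_n; 6 people gives n = 3. So D = C_3 = 5.
A − B + D = 58786 − 58786 + 5 = 5.

5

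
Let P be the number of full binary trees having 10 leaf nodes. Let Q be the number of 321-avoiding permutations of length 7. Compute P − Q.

4433

A full binary tree with L leaves has L−1 internal nodes and is counted by C_{L−1}; L = 10 gives C_9. So P = C_9 = 4862.
For any fixed pattern of length 3, the pattern-avoiding permutations of [7] number C_7. So Q = C_7 = 429.
P − Q = 4862 − 429 = 4433.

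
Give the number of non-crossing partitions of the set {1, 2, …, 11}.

58786

Non-crossing partitions of an n-element set are counted by C_n; here n = 11.
C_11 = 58786.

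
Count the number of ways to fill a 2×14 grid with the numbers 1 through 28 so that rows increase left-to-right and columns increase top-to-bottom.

2674440

By the hook-length formula (or a Dyck-path bijection), SYT of shape 2×14 number C_14.
C_14 = C(28,14)/15 = 40116600/15 = 2674440.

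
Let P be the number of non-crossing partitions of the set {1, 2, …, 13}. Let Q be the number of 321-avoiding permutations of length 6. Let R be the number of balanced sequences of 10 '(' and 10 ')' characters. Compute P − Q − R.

725972

The non-crossing partitions of [13] form a lattice of size C_13. So P = C_13 = 742900.
For any fixed pattern of length 3, the pattern-avoiding permutations of [6] number C_6. So Q = C_6 = 132.
With 10 pairs the number of balanced bracket strings is the Catalan number C_10. So R = C_10 = 16796.
P − Q − R = 742900 − 132 − 16796 = 725972.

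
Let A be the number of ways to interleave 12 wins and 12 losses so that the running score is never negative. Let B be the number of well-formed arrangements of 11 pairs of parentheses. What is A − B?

Reading a vote for the leader as '(' and for the other as ')' turns such a sequence into a balanced string of 12 pairs, so the count is C_12. So A = C_12 = 208012.
With 11 pairs the number of balanced bracket strings is the Catalan number C_11. So B = C_11 = 58786.
A − B = 208012 − 58786 = 149226.

149226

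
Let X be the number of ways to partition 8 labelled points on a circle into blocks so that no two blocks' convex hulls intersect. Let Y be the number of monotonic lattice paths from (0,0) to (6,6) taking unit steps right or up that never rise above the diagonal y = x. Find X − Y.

1298

Non-crossing partitions of an n-element set are counted by C_n; here n = 8. So X = C_8 = 1430.
Monotone paths in an n×n grid that stay weakly below the diagonal are counted by C_n; here n = 6. So Y = C_6 = 132.
X − Y = 1430 − 132 = 1298.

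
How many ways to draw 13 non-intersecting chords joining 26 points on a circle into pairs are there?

742900

Non-crossing perfect matchings of 2n points on a circle are counted by C_n; with 26 points, n = 13.
C_13 = C(26,13)/14 = 10400600/14 = 742900.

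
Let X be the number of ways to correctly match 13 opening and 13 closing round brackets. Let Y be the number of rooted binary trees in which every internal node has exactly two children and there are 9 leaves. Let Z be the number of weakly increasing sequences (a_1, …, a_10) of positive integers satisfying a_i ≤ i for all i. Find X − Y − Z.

A balanced arrangement of 13 bracket pairs is a Dyck word of semilength 13, so the count is C_13. So X = C_13 = 742900.
Full binary trees with 9 leaves have 9−1 = 8 internal nodes, so there are C_8 of them. So Y = C_8 = 1430.
Weakly increasing sequences with a_i ≤ i biject with Dyck paths of semilength 10, so there are C_10. So Z = C_10 = 16796.
X − Y − Z = 742900 − 1430 − 16796 = 724674.

724674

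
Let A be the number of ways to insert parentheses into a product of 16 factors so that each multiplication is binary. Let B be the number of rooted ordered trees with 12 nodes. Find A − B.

Ways to associate a product of 16 factors correspond to binary trees on 16 leaves, so the count is C_15. So A = C_15 = 9694845.
A rooted plane tree on 12 nodes has 11 edges, and such trees are counted by C_11. So B = C_11 = 58786.
A − B = 9694845 − 58786 = 9636059.

9636059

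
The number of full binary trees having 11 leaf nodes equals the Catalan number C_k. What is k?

Full binary trees with 11 leaves have 11−1 = 10 internal nodes, so there are C_10 of them.

10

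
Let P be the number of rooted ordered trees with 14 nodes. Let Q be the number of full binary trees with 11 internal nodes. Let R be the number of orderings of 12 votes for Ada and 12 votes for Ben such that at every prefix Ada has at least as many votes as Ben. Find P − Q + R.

892126

Rooted ordered (plane) trees on m nodes have m−1 edges and are counted by C_{m−1}; m = 14 gives C_13. So P = C_13 = 742900.
Full binary trees with n internal nodes are counted by C_n; here n = 11. So Q = C_11 = 58786.
Reading a vote for the leader as '(' and for the other as ')' turns such a sequence into a balanced string of 12 pairs, so the count is C_12. So R = C_12 = 208012.
P − Q + R = 742900 − 58786 + 208012 = 892126.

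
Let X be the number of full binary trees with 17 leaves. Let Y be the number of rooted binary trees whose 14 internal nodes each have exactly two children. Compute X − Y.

32683230

A full binary tree with L leaves has L−1 internal nodes and is counted by C_{L−1}; L = 17 gives C_16. So X = C_16 = 35357670.
Full binary trees with n internal nodes are counted by C_n; here n = 14. So Y = C_14 = 2674440.
X − Y = 35357670 − 2674440 = 32683230.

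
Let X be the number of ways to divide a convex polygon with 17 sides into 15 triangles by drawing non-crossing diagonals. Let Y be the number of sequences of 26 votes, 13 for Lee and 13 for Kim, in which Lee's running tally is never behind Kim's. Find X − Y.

8951945

The number of triangulations of a 17-gon is the Catalan number C_15 (index = sides − 2). So X = C_15 = 9694845.
Ballot sequences with n votes each where one side never trails are Dyck words, counted by C_n; here n = 13. So Y = C_13 = 742900.
X − Y = 9694845 − 742900 = 8951945.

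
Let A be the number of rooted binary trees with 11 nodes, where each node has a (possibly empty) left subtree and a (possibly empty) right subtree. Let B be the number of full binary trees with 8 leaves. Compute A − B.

58357

Rooted binary trees with 11 nodes (each child slot possibly empty) number C_11. So A = C_11 = 58786.
Full binary trees with 8 leaves have 8−1 = 7 internal nodes, so there are C_7 of them. So B = C_7 = 429.
A − B = 58786 − 429 = 58357.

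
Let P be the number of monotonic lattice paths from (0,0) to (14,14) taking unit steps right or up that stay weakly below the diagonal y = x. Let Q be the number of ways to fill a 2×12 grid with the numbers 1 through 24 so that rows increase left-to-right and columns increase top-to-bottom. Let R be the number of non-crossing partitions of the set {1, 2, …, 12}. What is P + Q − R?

Sub-diagonal monotone paths from (0,0) to (14,14) biject with Dyck paths of semilength 14, giving C_14. So P = C_14 = 2674440.
Standard Young tableaux of shape 2×n are counted by C_n; here n = 12. So Q = C_12 = 208012.
Non-crossing partitions of an n-element set are counted by C_n; here n = 12. So R = C_12 = 208012.
P + Q − R = 2674440 + 208012 − 208012 = 2674440.

2674440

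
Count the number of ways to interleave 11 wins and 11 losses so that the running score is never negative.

58786

Reading a vote for the leader as '(' and for the other as ')' turns such a sequence into a balanced string of 11 pairs, so the count is C_11.
C_11 = 58786.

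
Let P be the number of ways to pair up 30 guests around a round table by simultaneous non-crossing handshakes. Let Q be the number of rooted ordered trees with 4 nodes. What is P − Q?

9694840

With 30 = 2·15 people, non-crossing handshake pairings are non-crossing perfect matchings on a circle, counted by C_15. So P = C_15 = 9694845.
Rooted ordered (plane) trees on m nodes have m−1 edges and are counted by C_{m−1}; m = 4 gives C_3. So Q = C_3 = 5.
P − Q = 9694845 − 5 = 9694840.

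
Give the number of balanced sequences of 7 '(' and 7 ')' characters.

429

A balanced arrangement of 7 bracket pairs is a Dyck word of semilength 7, so the count is C_7.
C_7 = 429.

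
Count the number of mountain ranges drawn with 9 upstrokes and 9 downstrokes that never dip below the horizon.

4862

Paths of 9 up- and 9 down-steps that never dip below the axis are Dyck paths; their count is C_9.
C_9 = C(18,9)/10 = 48620/10 = 4862.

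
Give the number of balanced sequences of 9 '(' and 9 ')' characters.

A balanced arrangement of 9 bracket pairs is a Dyck word of semilength 9, so the count is C_9.
C_9 = C(18,9)/10 = 48620/10 = 4862.

4862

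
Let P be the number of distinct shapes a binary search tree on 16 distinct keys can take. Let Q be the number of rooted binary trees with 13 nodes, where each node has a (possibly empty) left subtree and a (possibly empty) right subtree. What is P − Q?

34614770

Binary trees (left/right distinguished) on n nodes are counted by C_n; here n = 16. So P = C_16 = 35357670.
Rooted binary trees with 13 nodes (each child slot possibly empty) number C_13. So Q = C_13 = 742900.
P − Q = 35357670 − 742900 = 34614770.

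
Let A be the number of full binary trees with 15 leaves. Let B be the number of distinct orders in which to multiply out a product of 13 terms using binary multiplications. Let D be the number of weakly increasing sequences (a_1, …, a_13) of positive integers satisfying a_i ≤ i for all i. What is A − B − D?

A full binary tree with L leaves has L−1 internal nodes and is counted by C_{L−1}; L = 15 gives C_14. So A = C_14 = 2674440.
Ways to associate a product of 13 factors correspond to binary trees on 13 leaves, so the count is C_12. So B = C_12 = 208012.
Weakly increasing sequences with a_i ≤ i biject with Dyck paths of semilength 13, so there are C_13. So D = C_13 = 742900.
A − B − D = 2674440 − 208012 − 742900 = 1723528.

1723528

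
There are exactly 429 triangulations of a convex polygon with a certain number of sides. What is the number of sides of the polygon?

Triangulations of a convex m-gon are counted by C_{m−2}. The Catalan number equal to 429 is C_7.
So m − 2 = 7, giving m = 9 sides.

9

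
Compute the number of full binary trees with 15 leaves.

A full binary tree with L leaves has L−1 internal nodes and is counted by C_{L−1}; L = 15 gives C_14.
C_14 = C(28,14)/15 = 40116600/15 = 2674440.

2674440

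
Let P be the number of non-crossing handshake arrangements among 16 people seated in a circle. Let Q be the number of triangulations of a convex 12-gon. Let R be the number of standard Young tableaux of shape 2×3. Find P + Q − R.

With 16 = 2·8 people, non-crossing handshake pairings are non-crossing perfect matchings on a circle, counted by C_8. So P = C_8 = 1430.
A convex 12-gon is triangulated into 10 triangles, and the number of such triangulations is the Catalan number C_{12−2} = C_10. So Q = C_10 = 16796.
By the hook-length formula (or a Dyck-path bijection), SYT of shape 2×3 number C_3. So R = C_3 = 5.
P + Q − R = 1430 + 16796 − 5 = 18221.

18221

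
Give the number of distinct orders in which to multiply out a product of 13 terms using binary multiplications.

Bracketing 13 factors into binary products is counted by C_{13−1} = C_12.
C_12 = 208012.

208012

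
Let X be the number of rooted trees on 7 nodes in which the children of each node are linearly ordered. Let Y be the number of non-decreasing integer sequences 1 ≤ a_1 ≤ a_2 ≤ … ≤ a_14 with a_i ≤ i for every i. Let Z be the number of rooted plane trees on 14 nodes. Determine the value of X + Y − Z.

Rooted ordered (plane) trees on m nodes have m−1 edges and are counted by C_{m−1}; m = 7 gives C_6. So X = C_6 = 132.
Such sub-staircase sequences of length n are counted by C_n; here n = 14. So Y = C_14 = 2674440.
Rooted ordered (plane) trees on m nodes have m−1 edges and are counted by C_{m−1}; m = 14 gives C_13. So Z = C_13 = 742900.
X + Y − Z = 132 + 2674440 − 742900 = 1931672.

1931672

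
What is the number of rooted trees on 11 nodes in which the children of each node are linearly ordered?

16796

Rooted ordered (plane) trees on m nodes have m−1 edges and are counted by C_{m−1}; m = 11 gives C_10.
C_10 = C(20,10)/11 = 184756/11 = 16796.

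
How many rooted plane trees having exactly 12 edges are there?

208012

Rooted ordered trees with n edges are counted by C_n; here n = 12.
C_12 = 208012.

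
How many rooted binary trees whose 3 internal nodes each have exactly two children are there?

Full binary trees with n internal nodes are counted by C_n; here n = 3.
C_3 = 5.

5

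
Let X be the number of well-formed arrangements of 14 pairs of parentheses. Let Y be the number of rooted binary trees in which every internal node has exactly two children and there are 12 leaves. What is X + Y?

2733226

With 14 pairs the number of balanced bracket strings is the Catalan number C_14. So X = C_14 = 2674440.
A full binary tree with L leaves has L−1 internal nodes and is counted by C_{L−1}; L = 12 gives C_11. So Y = C_11 = 58786.
X + Y = 2674440 + 58786 = 2733226.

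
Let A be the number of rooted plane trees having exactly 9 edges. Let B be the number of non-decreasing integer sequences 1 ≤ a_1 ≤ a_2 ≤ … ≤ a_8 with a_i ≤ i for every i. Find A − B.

3432

Rooted ordered trees with n edges are counted by C_n; here n = 9. So A = C_9 = 4862.
Weakly increasing sequences with a_i ≤ i biject with Dyck paths of semilength 8, so there are C_8. So B = C_8 = 1430.
A − B = 4862 − 1430 = 3432.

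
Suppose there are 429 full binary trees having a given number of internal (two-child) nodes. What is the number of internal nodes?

Full binary trees with n internal nodes are counted by C_n. The Catalan number equal to 429 is C_7.

7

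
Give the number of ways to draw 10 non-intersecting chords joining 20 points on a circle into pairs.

Non-crossing perfect matchings of 2n points on a circle are counted by C_n; with 20 points, n = 10.
C_10 = C(20,10)/11 = 184756/11 = 16796.

16796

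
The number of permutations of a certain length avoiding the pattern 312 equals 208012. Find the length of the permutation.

12

Permutations of [n] avoiding a fixed length-3 pattern are counted by C_n, and C_12 = 208012.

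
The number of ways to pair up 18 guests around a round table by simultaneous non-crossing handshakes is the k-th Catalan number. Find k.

Non-crossing handshake pairings of 2n people are counted by C_n; 18 people gives n = 9.

9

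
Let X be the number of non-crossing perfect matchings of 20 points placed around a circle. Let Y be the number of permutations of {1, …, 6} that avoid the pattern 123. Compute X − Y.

Pairing 20 circle points by 10 non-crossing chords gives C_10 matchings. So X = C_10 = 16796.
For any fixed pattern of length 3, the pattern-avoiding permutations of [6] number C_6. So Y = C_6 = 132.
X − Y = 16796 − 132 = 16664.

16664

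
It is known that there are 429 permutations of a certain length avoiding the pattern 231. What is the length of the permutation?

7

Permutations of [n] avoiding a fixed length-3 pattern are counted by C_n. Since C_7 = 429, the index is 7.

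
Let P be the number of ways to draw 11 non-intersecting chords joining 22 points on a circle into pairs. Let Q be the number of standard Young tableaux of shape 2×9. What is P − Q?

53924

Non-crossing perfect matchings of 2n points on a circle are counted by C_n; with 22 points, n = 11. So P = C_11 = 58786.
Standard Young tableaux of shape 2×n are counted by C_n; here n = 9. So Q = C_9 = 4862.
P − Q = 58786 − 4862 = 53924.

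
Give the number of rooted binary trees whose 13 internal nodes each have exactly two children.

742900

Full binary trees with n internal nodes are counted by C_n; here n = 13.
C_13 = C(26,13)/14 = 10400600/14 = 742900.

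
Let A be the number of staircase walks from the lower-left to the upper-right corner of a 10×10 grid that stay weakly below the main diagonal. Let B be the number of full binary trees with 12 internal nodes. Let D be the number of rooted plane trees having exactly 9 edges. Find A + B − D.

Monotone paths in an n×n grid that stay weakly below the diagonal are counted by C_n; here n = 10. So A = C_10 = 16796.
The number of full binary trees on 12 internal nodes is the Catalan number C_12. So B = C_12 = 208012.
Rooted ordered trees with n edges are counted by C_n; here n = 9. So D = C_9 = 4862.
A + B − D = 16796 + 208012 − 4862 = 219946.

219946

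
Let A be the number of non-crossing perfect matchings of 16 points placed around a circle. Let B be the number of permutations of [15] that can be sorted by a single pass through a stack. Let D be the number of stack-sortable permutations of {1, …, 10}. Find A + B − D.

Non-crossing perfect matchings of 2n points on a circle are counted by C_n; with 16 points, n = 8. So A = C_8 = 1430.
Stack-sortable permutations are exactly the 231-avoiding ones, counted by C_n; here n = 15. So B = C_15 = 9694845.
By Knuth's characterisation, the stack-sortable permutations of length 10 are the 231-avoiders, numbering C_10. So D = C_10 = 16796.
A + B − D = 1430 + 9694845 − 16796 = 9679479.

9679479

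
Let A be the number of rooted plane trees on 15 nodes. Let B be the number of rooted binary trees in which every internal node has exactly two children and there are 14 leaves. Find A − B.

1931540

A rooted plane tree on 15 nodes has 14 edges, and such trees are counted by C_14. So A = C_14 = 2674440.
Full binary trees with 14 leaves have 14−1 = 13 internal nodes, so there are C_13 of them. So B = C_13 = 742900.
A − B = 2674440 − 742900 = 1931540.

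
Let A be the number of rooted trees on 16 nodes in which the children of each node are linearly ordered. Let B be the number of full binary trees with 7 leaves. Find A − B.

A rooted plane tree on 16 nodes has 15 edges, and such trees are counted by C_15. So A = C_15 = 9694845.
Full binary trees with 7 leaves have 7−1 = 6 internal nodes, so there are C_6 of them. So B = C_6 = 132.
A − B = 9694845 − 132 = 9694713.

9694713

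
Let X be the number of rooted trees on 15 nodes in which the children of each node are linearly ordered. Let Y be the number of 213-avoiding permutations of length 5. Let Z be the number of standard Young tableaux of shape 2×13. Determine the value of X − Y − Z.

1931498

A rooted plane tree on 15 nodes has 14 edges, and such trees are counted by C_14. So X = C_14 = 2674440.
Permutations of [n] avoiding any single length-3 pattern are counted by C_n; here n = 5. So Y = C_5 = 42.
Standard Young tableaux of shape 2×n are counted by C_n; here n = 13. So Z = C_13 = 742900.
X − Y − Z = 2674440 − 42 − 742900 = 1931498.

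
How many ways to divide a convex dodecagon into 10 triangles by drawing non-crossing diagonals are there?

16796

The number of triangulations of a 12-gon is the Catalan number C_10 (index = sides − 2).
C_10 = C_9 · 2(2·9+1)/(9+2) = 4862 · 38/11 = 16796.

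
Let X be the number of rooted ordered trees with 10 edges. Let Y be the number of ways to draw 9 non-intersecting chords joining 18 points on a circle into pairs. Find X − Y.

11934

A rooted plane tree with 10 edges has 11 nodes, and the count is C_10. So X = C_10 = 16796.
Pairing 18 circle points by 9 non-crossing chords gives C_9 matchings. So Y = C_9 = 4862.
X − Y = 16796 − 4862 = 11934.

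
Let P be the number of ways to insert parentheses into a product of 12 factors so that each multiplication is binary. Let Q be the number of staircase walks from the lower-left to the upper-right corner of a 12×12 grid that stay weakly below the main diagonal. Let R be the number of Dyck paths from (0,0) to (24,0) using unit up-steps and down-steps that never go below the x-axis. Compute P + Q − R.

58786

Parenthesizations of m factors correspond to full binary trees with m leaves, counted by C_{m−1}; m = 12 gives C_11. So P = C_11 = 58786.
Sub-diagonal monotone paths from (0,0) to (12,12) biject with Dyck paths of semilength 12, giving C_12. So Q = C_12 = 208012.
A Dyck path with 12 up-steps and 12 down-steps has semilength 12, so there are C_12 of them. So R = C_12 = 208012.
P + Q − R = 58786 + 208012 − 208012 = 58786.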